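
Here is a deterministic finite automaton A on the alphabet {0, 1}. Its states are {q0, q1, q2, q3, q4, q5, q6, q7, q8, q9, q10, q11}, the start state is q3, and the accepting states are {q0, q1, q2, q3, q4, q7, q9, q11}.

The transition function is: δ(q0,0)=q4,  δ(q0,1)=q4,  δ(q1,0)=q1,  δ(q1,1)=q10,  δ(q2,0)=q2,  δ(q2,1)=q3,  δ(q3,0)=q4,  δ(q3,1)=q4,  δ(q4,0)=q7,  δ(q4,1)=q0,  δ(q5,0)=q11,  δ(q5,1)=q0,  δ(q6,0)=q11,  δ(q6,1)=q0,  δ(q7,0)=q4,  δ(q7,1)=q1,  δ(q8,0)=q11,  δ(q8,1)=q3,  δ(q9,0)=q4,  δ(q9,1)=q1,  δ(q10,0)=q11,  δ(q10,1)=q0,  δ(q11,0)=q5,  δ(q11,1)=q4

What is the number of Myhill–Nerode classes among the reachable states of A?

6

States {q2,q6,q8,q9} cannot be reached from the start state, so discard them.
P0 = {q0,q1,q3,q4,q7,q11} | {q5,q10}.
Refine {q0,q1,q3,q4,q7,q11} on symbol 0: members go to different blocks, giving {q0,q1,q3,q4,q7} and {q11}.
On input 1, block {q0,q1,q3,q4,q7} splits into {q0,q3,q4,q7} and {q1}.
On input 1, block {q0,q3,q4,q7} splits into {q0,q3,q4} and {q7}.
On input 0, block {q0,q3,q4} splits into {q0,q3} and {q4}.
The partition is now stable with 6 blocks: {q0,q3} | {q5,q10} | {q11} | {q1} | {q7} | {q4}.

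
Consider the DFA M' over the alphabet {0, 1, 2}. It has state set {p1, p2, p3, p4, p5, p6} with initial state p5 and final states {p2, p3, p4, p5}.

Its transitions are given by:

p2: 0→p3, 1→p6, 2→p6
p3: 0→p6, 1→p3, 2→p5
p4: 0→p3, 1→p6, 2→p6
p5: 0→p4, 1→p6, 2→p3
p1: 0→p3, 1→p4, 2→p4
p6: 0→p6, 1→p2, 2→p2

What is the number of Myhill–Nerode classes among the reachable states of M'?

4

Reachable states from the start: {p2,p3,p4,p5,p6}. Unreachable: {p1} — drop them.
Start with accepting vs non-accepting: {p2,p3,p4,p5} | {p6}.
Split {p2,p3,p4,p5} by δ(·,0) → {p2,p4,p5} and {p3}.
Refine {p2,p4,p5} on symbol 0: members go to different blocks, giving {p2,p4} and {p5}.
No further refinement is possible. Final partition (4 blocks): {p2,p4} | {p6} | {p3} | {p5}.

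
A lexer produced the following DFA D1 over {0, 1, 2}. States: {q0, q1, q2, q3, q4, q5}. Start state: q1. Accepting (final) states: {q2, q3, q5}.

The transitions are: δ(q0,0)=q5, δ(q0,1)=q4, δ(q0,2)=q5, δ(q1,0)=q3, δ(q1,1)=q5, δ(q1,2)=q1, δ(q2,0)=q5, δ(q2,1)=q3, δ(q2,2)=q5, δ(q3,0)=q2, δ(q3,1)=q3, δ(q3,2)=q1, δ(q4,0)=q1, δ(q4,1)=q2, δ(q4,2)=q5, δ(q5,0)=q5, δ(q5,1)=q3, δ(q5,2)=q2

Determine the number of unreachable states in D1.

2

Starting at q1 and following transitions, the reachable set is {q1, q2, q3, q5}. That leaves q0, q4 unreachable — 2 in total.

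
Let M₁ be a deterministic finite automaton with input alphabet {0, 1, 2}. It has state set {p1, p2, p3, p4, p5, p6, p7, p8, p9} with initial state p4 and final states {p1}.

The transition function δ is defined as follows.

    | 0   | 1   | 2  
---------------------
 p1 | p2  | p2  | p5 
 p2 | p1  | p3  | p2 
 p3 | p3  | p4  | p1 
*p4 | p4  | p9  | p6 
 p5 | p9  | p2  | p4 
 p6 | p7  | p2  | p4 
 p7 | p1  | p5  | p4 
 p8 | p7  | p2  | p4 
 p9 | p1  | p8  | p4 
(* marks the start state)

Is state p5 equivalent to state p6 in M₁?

All states are reachable from the start state.
Start with accepting vs non-accepting: {p1} | {p2,p3,p4,p5,p6,p7,p8,p9}.
Split {p2,p3,p4,p5,p6,p7,p8,p9} by δ(·,0) → {p3,p4,p5,p6,p8} and {p2,p7,p9}.
Split {p3,p4,p5,p6,p8} by δ(·,0) → {p5,p6,p8} and {p3,p4}.
Split {p2,p7,p9} by δ(·,1) → {p7,p9} and {p2}.
Refine {p3,p4} on symbol 1: members go to different blocks, giving {p3} and {p4}.
Stable partition: {p1} | {p5,p6,p8} | {p7,p9} | {p3} | {p2} | {p4} — 6 equivalence classes.
p5 and p6 lie in the same block of the stable partition, so they are equivalent — no string distinguishes them.

Yes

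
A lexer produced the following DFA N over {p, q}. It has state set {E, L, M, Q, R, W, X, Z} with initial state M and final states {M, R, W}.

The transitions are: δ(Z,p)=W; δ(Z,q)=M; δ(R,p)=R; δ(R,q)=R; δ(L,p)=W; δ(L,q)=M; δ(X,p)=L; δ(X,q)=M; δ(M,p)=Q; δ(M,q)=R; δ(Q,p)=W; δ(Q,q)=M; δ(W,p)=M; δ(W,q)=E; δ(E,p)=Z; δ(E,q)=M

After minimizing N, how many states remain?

5

Reachable states from the start: {E,M,Q,R,W,Z}. Unreachable: {L,X} — drop them.
Initial partition by acceptance: {M,R,W} | {E,Q,Z}.
On input p, block {M,R,W} splits into {R,W} and {M}.
Split {R,W} by δ(·,p) → {W} and {R}.
Refine {E,Q,Z} on symbol p: members go to different blocks, giving {Q,Z} and {E}.
The partition is now stable with 5 blocks: {W} | {Q,Z} | {M} | {R} | {E}.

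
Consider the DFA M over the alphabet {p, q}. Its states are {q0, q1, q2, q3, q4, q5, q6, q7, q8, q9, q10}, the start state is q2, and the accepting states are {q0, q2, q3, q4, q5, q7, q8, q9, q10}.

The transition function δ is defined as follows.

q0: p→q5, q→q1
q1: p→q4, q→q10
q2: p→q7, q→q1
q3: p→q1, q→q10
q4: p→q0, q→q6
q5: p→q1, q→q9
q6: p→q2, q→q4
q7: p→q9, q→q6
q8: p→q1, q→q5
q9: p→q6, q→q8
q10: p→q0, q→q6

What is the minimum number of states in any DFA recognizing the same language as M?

4

States {q3} cannot be reached from the start state, so discard them.
Start with accepting vs non-accepting: {q0,q2,q4,q5,q7,q8,q9,q10} | {q1,q6}.
Split {q0,q2,q4,q5,q7,q8,q9,q10} by δ(·,p) → {q0,q2,q4,q7,q10} and {q5,q8,q9}.
On input p, block {q0,q2,q4,q7,q10} splits into {q2,q4,q10} and {q0,q7}.
The partition is now stable with 4 blocks: {q2,q4,q10} | {q1,q6} | {q5,q8,q9} | {q0,q7}.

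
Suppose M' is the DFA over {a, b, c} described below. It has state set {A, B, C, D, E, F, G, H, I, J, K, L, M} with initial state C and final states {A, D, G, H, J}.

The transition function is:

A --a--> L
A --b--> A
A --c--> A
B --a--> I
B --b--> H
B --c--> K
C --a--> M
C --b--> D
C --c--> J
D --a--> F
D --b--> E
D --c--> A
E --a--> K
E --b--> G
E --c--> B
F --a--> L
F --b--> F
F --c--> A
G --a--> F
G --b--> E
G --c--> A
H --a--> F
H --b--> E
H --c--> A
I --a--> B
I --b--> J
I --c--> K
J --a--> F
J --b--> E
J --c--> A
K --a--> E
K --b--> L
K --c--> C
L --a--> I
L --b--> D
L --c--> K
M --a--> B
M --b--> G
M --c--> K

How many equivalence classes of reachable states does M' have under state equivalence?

7

Initial partition by acceptance: {A,D,G,H,J} | {B,C,E,F,I,K,L,M}.
Refine {A,D,G,H,J} on symbol b: members go to different blocks, giving {D,G,H,J} and {A}.
On input b, block {B,C,E,F,I,K,L,M} splits into {B,C,E,I,L,M} and {F,K}.
Split {B,C,E,I,L,M} by δ(·,a) → {B,C,I,L,M} and {E}.
On input c, block {B,C,I,L,M} splits into {B,I,L,M} and {C}.
Split {F,K} by δ(·,a) → {F} and {K}.
The partition is now stable with 7 blocks: {D,G,H,J} | {B,I,L,M} | {A} | {F} | {E} | {C} | {K}.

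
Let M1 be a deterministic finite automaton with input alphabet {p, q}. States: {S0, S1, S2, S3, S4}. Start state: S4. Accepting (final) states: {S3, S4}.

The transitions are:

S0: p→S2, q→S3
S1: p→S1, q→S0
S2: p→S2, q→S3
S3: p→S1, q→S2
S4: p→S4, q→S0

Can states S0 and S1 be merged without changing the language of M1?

All states are reachable from the start state.
P0 = {S3,S4} | {S0,S1,S2}.
Split {S3,S4} by δ(·,p) → {S3} and {S4}.
Refine {S0,S1,S2} on symbol q: members go to different blocks, giving {S0,S2} and {S1}.
Stable partition: {S3} | {S0,S2} | {S4} | {S1} — 4 equivalence classes.
S0 and S1 end up in different blocks, so they are distinguishable. For instance, the string 'q' is accepted from only S0.

No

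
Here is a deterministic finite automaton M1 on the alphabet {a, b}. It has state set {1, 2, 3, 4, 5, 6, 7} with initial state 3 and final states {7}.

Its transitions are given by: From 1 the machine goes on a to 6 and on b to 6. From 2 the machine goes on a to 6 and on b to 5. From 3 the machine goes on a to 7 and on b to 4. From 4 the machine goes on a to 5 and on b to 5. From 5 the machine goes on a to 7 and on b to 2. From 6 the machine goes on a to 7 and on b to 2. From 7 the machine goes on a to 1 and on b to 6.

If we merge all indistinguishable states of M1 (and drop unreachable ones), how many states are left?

Start with accepting vs non-accepting: {7} | {1,2,3,4,5,6}.
On input a, block {1,2,3,4,5,6} splits into {1,2,4} and {3,5,6}.
No further refinement is possible. Final partition (3 blocks): {7} | {1,2,4} | {3,5,6}.

3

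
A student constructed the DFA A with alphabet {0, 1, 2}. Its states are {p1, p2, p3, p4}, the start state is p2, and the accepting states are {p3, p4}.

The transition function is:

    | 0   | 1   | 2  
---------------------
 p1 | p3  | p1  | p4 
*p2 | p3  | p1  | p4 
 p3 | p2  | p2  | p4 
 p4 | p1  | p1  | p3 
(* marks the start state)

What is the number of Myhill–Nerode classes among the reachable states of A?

2

All states are reachable from the start state.
Start with accepting vs non-accepting: {p3,p4} | {p1,p2}.
The partition is now stable with 2 blocks: {p3,p4} | {p1,p2}.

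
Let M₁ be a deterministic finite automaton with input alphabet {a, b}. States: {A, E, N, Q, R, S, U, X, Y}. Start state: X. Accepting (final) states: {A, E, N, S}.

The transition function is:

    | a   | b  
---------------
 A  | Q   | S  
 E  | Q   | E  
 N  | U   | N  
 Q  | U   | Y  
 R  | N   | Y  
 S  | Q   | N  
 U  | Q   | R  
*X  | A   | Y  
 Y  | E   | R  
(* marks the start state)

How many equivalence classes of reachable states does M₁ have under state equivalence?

All states are reachable from the start state.
P0 = {A,E,N,S} | {Q,R,U,X,Y}.
On input a, block {Q,R,U,X,Y} splits into {R,X,Y} and {Q,U}.
Stable partition: {A,E,N,S} | {R,X,Y} | {Q,U} — 3 equivalence classes.

3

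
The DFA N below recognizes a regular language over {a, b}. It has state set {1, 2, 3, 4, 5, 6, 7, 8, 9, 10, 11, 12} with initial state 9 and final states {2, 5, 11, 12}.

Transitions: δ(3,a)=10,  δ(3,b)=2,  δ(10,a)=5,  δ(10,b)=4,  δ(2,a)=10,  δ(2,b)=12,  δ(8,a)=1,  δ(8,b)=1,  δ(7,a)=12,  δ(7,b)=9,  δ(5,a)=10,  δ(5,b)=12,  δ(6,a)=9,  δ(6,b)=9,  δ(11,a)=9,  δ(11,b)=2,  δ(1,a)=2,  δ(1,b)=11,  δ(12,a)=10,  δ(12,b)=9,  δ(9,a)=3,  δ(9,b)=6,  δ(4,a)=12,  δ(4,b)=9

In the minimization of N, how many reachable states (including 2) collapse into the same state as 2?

States {1,7,8,11} cannot be reached from the start state, so discard them.
P0 = {2,5,12} | {3,4,6,9,10}.
On input b, block {2,5,12} splits into {2,5} and {12}.
Split {3,4,6,9,10} by δ(·,a) → {3,6,9} and {4} and {10}.
Refine {3,6,9} on symbol a: members go to different blocks, giving {6,9} and {3}.
On input a, block {6,9} splits into {6} and {9}.
The partition is now stable with 7 blocks: {2,5} | {6} | {12} | {4} | {10} | {3} | {9}.
State 2 belongs to the block {2,5}, which has 2 states.

2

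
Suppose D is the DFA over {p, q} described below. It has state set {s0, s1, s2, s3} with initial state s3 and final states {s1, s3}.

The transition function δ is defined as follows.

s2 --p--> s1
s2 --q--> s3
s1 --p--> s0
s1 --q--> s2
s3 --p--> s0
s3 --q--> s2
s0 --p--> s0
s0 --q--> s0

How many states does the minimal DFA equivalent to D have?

3

Every state is reachable, so we keep all 4.
Start with accepting vs non-accepting: {s1,s3} | {s0,s2}.
Refine {s0,s2} on symbol p: members go to different blocks, giving {s0} and {s2}.
Stable partition: {s1,s3} | {s0} | {s2} — 3 equivalence classes.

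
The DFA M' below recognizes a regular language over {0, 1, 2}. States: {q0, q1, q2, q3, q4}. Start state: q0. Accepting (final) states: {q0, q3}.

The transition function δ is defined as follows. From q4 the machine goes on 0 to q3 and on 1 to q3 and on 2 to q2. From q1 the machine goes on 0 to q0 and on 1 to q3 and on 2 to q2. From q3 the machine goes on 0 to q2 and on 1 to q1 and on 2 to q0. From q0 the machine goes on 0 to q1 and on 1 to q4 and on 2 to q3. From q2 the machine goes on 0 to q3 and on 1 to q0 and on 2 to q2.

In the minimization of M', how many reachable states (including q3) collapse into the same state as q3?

2

Initial partition by acceptance: {q0,q3} | {q1,q2,q4}.
Stable partition: {q0,q3} | {q1,q2,q4} — 2 equivalence classes.
State q3 belongs to the block {q0,q3}, which has 2 states.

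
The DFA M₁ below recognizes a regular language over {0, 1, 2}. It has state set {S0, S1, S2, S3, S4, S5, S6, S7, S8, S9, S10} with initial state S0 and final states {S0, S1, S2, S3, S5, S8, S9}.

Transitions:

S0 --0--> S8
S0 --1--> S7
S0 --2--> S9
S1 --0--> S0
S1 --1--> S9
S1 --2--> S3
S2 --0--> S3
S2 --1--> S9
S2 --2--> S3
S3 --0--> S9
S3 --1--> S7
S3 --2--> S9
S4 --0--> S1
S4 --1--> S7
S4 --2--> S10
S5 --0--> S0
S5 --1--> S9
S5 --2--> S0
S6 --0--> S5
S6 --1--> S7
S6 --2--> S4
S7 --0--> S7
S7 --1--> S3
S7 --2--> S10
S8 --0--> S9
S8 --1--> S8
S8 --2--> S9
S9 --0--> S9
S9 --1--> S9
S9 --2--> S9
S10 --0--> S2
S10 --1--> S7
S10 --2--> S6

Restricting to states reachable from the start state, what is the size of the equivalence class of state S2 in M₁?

3

Initial partition by acceptance: {S0,S1,S2,S3,S5,S8,S9} | {S4,S6,S7,S10}.
Split {S0,S1,S2,S3,S5,S8,S9} by δ(·,1) → {S1,S2,S5,S8,S9} and {S0,S3}.
Split {S1,S2,S5,S8,S9} by δ(·,0) → {S1,S2,S5} and {S8,S9}.
On input 0, block {S4,S6,S7,S10} splits into {S4,S6,S10} and {S7}.
Stable partition: {S1,S2,S5} | {S4,S6,S10} | {S0,S3} | {S8,S9} | {S7} — 5 equivalence classes.
The equivalence class containing S2 is {S1,S2,S5}, of size 3.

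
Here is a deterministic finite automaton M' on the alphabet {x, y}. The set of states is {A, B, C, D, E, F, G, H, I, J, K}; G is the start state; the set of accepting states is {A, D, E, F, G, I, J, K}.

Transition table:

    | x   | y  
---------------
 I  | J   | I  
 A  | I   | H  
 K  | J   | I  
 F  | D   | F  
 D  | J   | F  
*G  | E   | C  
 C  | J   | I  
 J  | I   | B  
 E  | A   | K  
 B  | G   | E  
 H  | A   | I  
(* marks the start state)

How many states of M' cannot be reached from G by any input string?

2

BFS from G reaches {A, B, C, E, G, H, I, J, K}; the 2 state(s) D, F are never visited.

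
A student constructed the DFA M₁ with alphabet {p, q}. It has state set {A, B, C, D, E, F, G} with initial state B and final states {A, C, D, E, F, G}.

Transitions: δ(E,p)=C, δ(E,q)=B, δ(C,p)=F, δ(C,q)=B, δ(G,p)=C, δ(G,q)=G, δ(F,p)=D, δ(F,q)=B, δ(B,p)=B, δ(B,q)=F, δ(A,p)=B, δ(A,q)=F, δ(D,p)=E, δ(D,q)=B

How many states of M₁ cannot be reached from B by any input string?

2

Starting at B and following transitions, the reachable set is {B, C, D, E, F}. That leaves A, G unreachable — 2 in total.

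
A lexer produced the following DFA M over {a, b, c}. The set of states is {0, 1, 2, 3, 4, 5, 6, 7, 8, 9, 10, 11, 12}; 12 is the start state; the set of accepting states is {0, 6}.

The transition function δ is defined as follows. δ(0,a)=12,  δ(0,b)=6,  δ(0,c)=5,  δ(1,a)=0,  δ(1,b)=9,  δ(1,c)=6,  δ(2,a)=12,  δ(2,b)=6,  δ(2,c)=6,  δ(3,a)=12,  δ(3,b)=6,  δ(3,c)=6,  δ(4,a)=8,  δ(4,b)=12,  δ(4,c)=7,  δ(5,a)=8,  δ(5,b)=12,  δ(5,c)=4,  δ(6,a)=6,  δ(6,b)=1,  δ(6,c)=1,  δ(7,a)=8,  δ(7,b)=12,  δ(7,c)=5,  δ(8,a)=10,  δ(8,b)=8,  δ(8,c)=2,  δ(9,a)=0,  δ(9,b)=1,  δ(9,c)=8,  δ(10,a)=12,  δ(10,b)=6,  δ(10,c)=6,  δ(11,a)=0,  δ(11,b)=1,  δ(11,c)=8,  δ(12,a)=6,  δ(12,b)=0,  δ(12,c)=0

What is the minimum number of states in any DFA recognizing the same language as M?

8

Reachable states from the start: {0,1,2,4,5,6,7,8,9,10,12}. Unreachable: {3,11} — drop them.
Start with accepting vs non-accepting: {0,6} | {1,2,4,5,7,8,9,10,12}.
Split {0,6} by δ(·,a) → {0} and {6}.
Split {1,2,4,5,7,8,9,10,12} by δ(·,a) → {2,4,5,7,8,10} and {1,9} and {12}.
Split {2,4,5,7,8,10} by δ(·,a) → {4,5,7,8} and {2,10}.
Split {4,5,7,8} by δ(·,a) → {4,5,7} and {8}.
On input c, block {1,9} splits into {1} and {9}.
Stable partition: {0} | {4,5,7} | {6} | {1} | {12} | {2,10} | {8} | {9} — 8 equivalence classes.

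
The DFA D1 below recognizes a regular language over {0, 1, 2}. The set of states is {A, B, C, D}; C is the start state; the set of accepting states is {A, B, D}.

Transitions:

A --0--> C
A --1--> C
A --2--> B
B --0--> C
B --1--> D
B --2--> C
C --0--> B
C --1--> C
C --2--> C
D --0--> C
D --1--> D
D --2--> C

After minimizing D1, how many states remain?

Reachable states from the start: {B,C,D}. Unreachable: {A} — drop them.
P0 = {B,D} | {C}.
The partition is now stable with 2 blocks: {B,D} | {C}.

2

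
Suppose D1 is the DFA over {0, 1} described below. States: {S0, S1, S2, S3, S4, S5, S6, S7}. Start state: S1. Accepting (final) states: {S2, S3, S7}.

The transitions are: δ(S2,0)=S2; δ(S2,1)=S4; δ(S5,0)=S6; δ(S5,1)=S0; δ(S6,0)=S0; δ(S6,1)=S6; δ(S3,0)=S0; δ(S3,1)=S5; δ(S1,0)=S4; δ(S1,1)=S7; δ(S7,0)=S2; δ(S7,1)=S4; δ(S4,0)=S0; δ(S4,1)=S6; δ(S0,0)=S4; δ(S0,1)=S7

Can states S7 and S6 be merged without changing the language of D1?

Reachable states from the start: {S0,S1,S2,S4,S6,S7}. Unreachable: {S3,S5} — drop them.
Initial partition by acceptance: {S2,S7} | {S0,S1,S4,S6}.
On input 1, block {S0,S1,S4,S6} splits into {S0,S1} and {S4,S6}.
No further refinement is possible. Final partition (3 blocks): {S2,S7} | {S0,S1} | {S4,S6}.
S7 and S6 end up in different blocks, so they are distinguishable. For instance, the string 'ε' is accepted from only S7.

No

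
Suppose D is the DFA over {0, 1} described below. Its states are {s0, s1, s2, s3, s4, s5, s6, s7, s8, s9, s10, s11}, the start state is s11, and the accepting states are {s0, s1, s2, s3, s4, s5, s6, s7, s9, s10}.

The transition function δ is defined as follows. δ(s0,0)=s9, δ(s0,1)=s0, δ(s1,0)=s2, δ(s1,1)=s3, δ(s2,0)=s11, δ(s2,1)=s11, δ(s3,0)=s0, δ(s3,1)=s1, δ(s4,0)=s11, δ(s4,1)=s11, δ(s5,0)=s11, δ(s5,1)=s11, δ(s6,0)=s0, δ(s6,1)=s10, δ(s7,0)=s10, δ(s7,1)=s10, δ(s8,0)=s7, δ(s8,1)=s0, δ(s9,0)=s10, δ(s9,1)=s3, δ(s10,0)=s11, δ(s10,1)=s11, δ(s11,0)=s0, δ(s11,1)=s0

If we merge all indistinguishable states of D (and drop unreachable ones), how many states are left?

5

Reachable states from the start: {s0,s1,s2,s3,s9,s10,s11}. Unreachable: {s4,s5,s6,s7,s8} — drop them.
Start with accepting vs non-accepting: {s0,s1,s2,s3,s9,s10} | {s11}.
Refine {s0,s1,s2,s3,s9,s10} on symbol 0: members go to different blocks, giving {s0,s1,s3,s9} and {s2,s10}.
Split {s0,s1,s3,s9} by δ(·,0) → {s0,s3} and {s1,s9}.
Split {s0,s3} by δ(·,0) → {s0} and {s3}.
The partition is now stable with 5 blocks: {s0} | {s11} | {s2,s10} | {s1,s9} | {s3}.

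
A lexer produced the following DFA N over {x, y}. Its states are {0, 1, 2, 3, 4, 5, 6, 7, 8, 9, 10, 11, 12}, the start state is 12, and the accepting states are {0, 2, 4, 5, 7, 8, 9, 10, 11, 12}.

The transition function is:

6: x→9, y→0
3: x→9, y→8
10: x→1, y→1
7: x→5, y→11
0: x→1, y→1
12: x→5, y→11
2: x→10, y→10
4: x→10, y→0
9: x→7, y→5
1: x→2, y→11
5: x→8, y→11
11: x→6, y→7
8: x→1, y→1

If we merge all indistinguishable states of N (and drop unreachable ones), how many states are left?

Reachable states from the start: {0,1,2,5,6,7,8,9,10,11,12}. Unreachable: {3,4} — drop them.
P0 = {0,2,5,7,8,9,10,11,12} | {1,6}.
On input x, block {0,2,5,7,8,9,10,11,12} splits into {2,5,7,9,12} and {0,8,10,11}.
Split {2,5,7,9,12} by δ(·,x) → {7,9,12} and {2,5}.
Split {7,9,12} by δ(·,x) → {7,12} and {9}.
On input x, block {1,6} splits into {1} and {6}.
Split {0,8,10,11} by δ(·,x) → {0,8,10} and {11}.
Split {2,5} by δ(·,y) → {2} and {5}.
Stable partition: {7,12} | {1} | {0,8,10} | {2} | {9} | {6} | {11} | {5} — 8 equivalence classes.

8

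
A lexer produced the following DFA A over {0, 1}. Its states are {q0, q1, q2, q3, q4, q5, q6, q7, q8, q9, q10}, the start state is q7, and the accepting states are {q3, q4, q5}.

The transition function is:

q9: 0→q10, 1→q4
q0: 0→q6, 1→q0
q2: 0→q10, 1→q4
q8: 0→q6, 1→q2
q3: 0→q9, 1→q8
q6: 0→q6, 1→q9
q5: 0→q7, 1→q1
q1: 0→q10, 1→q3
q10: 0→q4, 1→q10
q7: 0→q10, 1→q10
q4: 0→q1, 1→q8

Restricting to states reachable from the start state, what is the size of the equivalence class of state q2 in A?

3

Reachable states from the start: {q1,q2,q3,q4,q6,q7,q8,q9,q10}. Unreachable: {q0,q5} — drop them.
P0 = {q3,q4} | {q1,q2,q6,q7,q8,q9,q10}.
Split {q1,q2,q6,q7,q8,q9,q10} by δ(·,0) → {q1,q2,q6,q7,q8,q9} and {q10}.
Split {q1,q2,q6,q7,q8,q9} by δ(·,0) → {q1,q2,q7,q9} and {q6,q8}.
Split {q1,q2,q7,q9} by δ(·,1) → {q1,q2,q9} and {q7}.
No further refinement is possible. Final partition (5 blocks): {q3,q4} | {q1,q2,q9} | {q10} | {q6,q8} | {q7}.
State q2 belongs to the block {q1,q2,q9}, which has 3 states.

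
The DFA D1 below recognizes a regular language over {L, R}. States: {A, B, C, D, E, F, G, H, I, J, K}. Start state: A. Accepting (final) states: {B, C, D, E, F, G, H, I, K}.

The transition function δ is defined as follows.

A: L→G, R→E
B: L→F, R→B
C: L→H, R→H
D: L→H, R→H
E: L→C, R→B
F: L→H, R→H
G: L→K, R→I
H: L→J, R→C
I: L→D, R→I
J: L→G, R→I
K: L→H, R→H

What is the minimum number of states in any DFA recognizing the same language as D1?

4

Start with accepting vs non-accepting: {B,C,D,E,F,G,H,I,K} | {A,J}.
Refine {B,C,D,E,F,G,H,I,K} on symbol L: members go to different blocks, giving {B,C,D,E,F,G,I,K} and {H}.
Split {B,C,D,E,F,G,I,K} by δ(·,L) → {B,E,G,I} and {C,D,F,K}.
The partition is now stable with 4 blocks: {B,E,G,I} | {A,J} | {H} | {C,D,F,K}.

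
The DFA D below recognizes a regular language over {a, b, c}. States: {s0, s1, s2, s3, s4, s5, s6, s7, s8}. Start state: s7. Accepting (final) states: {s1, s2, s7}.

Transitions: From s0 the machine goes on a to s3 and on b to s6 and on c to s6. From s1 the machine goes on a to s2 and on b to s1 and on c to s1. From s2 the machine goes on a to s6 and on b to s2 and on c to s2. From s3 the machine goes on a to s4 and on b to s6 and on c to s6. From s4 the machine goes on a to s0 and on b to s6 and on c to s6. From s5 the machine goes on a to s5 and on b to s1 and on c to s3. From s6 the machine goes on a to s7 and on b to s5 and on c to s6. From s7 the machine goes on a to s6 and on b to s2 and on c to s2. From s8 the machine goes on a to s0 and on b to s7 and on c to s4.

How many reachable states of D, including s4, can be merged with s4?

3

States {s8} cannot be reached from the start state, so discard them.
Start with accepting vs non-accepting: {s1,s2,s7} | {s0,s3,s4,s5,s6}.
On input a, block {s1,s2,s7} splits into {s2,s7} and {s1}.
On input a, block {s0,s3,s4,s5,s6} splits into {s0,s3,s4,s5} and {s6}.
On input b, block {s0,s3,s4,s5} splits into {s0,s3,s4} and {s5}.
The partition is now stable with 5 blocks: {s2,s7} | {s0,s3,s4} | {s1} | {s6} | {s5}.
The equivalence class containing s4 is {s0,s3,s4}, of size 3.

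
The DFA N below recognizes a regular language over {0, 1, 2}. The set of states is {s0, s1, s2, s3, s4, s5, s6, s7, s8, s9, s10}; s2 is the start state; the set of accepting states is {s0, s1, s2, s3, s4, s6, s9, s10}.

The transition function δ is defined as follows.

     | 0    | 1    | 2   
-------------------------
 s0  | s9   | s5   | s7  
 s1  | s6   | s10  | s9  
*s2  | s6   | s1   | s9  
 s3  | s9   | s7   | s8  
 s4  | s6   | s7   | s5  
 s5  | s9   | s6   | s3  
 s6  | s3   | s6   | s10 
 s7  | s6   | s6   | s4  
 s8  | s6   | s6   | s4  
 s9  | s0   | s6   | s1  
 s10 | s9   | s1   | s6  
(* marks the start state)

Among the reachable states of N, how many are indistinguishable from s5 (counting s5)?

Every state is reachable, so we keep all 11.
Start with accepting vs non-accepting: {s0,s1,s2,s3,s4,s6,s9,s10} | {s5,s7,s8}.
On input 1, block {s0,s1,s2,s3,s4,s6,s9,s10} splits into {s1,s2,s6,s9,s10} and {s0,s3,s4}.
Split {s1,s2,s6,s9,s10} by δ(·,0) → {s1,s2,s10} and {s6,s9}.
No further refinement is possible. Final partition (4 blocks): {s1,s2,s10} | {s5,s7,s8} | {s0,s3,s4} | {s6,s9}.
The equivalence class containing s5 is {s5,s7,s8}, of size 3.

3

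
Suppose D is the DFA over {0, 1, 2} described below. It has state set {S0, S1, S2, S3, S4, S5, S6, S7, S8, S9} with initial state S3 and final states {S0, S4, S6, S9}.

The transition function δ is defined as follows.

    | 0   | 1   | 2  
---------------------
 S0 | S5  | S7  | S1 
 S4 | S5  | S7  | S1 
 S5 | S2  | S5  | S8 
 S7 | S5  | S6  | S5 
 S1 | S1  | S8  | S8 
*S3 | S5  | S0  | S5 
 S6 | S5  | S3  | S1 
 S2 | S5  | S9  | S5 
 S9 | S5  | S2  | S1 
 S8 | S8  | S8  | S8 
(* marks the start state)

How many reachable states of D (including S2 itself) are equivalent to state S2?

3

First remove the unreachable states {S4}; 9 states remain.
Initial partition by acceptance: {S0,S6,S9} | {S1,S2,S3,S5,S7,S8}.
Refine {S1,S2,S3,S5,S7,S8} on symbol 1: members go to different blocks, giving {S1,S5,S8} and {S2,S3,S7}.
Split {S1,S5,S8} by δ(·,0) → {S1,S8} and {S5}.
No further refinement is possible. Final partition (4 blocks): {S0,S6,S9} | {S1,S8} | {S2,S3,S7} | {S5}.
The equivalence class containing S2 is {S2,S3,S7}, of size 3.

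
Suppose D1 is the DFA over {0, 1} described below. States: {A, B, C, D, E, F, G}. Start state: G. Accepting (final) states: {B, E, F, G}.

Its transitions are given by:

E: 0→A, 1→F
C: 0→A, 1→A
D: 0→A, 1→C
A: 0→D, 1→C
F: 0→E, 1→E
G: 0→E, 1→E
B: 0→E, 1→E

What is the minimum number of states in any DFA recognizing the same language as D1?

Reachable states from the start: {A,C,D,E,F,G}. Unreachable: {B} — drop them.
Start with accepting vs non-accepting: {E,F,G} | {A,C,D}.
Split {E,F,G} by δ(·,0) → {F,G} and {E}.
Stable partition: {F,G} | {A,C,D} | {E} — 3 equivalence classes.

3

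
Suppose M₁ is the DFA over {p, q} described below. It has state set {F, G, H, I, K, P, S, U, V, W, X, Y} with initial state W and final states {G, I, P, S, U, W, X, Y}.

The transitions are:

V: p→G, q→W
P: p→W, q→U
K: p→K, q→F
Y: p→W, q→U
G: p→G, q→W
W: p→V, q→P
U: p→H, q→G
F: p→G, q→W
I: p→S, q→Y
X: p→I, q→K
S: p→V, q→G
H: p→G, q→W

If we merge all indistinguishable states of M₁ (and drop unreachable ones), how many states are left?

5

First remove the unreachable states {F,I,K,S,X,Y}; 6 states remain.
P0 = {G,P,U,W} | {H,V}.
Refine {G,P,U,W} on symbol p: members go to different blocks, giving {U,W} and {G,P}.
Split {G,P} by δ(·,p) → {P} and {G}.
Refine {U,W} on symbol q: members go to different blocks, giving {U} and {W}.
The partition is now stable with 5 blocks: {U} | {H,V} | {P} | {G} | {W}.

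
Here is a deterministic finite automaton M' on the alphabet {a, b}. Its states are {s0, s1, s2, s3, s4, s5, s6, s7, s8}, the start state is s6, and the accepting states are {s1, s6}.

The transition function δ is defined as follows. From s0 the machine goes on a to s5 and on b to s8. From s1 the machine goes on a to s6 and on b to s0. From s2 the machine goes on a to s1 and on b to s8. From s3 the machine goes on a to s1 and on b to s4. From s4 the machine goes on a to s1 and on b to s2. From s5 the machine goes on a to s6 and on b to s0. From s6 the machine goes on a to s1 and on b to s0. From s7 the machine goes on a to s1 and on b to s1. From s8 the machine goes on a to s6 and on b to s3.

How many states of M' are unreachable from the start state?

BFS from s6 reaches {s0, s1, s2, s3, s4, s5, s6, s8}; the 1 state(s) s7 are never visited.

1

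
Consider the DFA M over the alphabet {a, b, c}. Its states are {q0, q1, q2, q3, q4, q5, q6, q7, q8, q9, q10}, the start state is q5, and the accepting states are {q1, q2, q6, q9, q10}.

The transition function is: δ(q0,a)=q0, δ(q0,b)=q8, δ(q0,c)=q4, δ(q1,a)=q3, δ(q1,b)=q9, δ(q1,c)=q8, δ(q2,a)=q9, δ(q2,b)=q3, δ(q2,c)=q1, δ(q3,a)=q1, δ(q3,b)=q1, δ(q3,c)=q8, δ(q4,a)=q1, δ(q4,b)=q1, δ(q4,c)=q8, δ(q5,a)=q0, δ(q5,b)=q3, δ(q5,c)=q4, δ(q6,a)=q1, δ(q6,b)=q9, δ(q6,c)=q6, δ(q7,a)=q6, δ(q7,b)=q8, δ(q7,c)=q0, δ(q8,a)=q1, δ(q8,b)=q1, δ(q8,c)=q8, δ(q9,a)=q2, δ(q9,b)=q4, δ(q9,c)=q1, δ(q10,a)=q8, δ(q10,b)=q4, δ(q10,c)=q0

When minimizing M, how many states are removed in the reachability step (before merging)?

3

BFS from q5 reaches {q0, q1, q2, q3, q4, q5, q8, q9}; the 3 state(s) q6, q7, q10 are never visited.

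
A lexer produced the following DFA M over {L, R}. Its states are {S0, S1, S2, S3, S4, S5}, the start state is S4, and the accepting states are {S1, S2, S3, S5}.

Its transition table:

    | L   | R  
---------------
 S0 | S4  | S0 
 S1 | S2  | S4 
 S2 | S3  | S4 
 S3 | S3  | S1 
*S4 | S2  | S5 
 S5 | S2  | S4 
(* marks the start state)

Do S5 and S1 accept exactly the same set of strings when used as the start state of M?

Yes

Reachable states from the start: {S1,S2,S3,S4,S5}. Unreachable: {S0} — drop them.
Initial partition by acceptance: {S1,S2,S3,S5} | {S4}.
On input R, block {S1,S2,S3,S5} splits into {S1,S2,S5} and {S3}.
On input L, block {S1,S2,S5} splits into {S1,S5} and {S2}.
The partition is now stable with 4 blocks: {S1,S5} | {S4} | {S3} | {S2}.
S5 and S1 lie in the same block of the stable partition, so they are equivalent — no string distinguishes them.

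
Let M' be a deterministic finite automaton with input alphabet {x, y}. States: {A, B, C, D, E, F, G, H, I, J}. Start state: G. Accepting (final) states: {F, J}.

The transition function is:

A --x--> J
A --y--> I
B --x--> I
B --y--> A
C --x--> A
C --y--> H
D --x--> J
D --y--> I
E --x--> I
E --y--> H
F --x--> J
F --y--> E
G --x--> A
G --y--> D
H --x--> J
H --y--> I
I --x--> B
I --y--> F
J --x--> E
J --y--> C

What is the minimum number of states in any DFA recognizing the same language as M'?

Start with accepting vs non-accepting: {F,J} | {A,B,C,D,E,G,H,I}.
Refine {F,J} on symbol x: members go to different blocks, giving {F} and {J}.
On input x, block {A,B,C,D,E,G,H,I} splits into {B,C,E,G,I} and {A,D,H}.
On input x, block {B,C,E,G,I} splits into {B,E,I} and {C,G}.
On input y, block {B,E,I} splits into {B,E} and {I}.
No further refinement is possible. Final partition (6 blocks): {F} | {B,E} | {J} | {A,D,H} | {C,G} | {I}.

6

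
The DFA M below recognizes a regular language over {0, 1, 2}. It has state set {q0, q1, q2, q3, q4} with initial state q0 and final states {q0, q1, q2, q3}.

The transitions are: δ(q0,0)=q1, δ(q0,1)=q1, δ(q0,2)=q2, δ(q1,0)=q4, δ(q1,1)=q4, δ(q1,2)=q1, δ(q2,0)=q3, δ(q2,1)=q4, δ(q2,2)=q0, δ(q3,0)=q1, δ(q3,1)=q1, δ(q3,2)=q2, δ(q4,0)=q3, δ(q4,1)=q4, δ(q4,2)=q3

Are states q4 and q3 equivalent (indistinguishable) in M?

All states are reachable from the start state.
Initial partition by acceptance: {q0,q1,q2,q3} | {q4}.
Refine {q0,q1,q2,q3} on symbol 0: members go to different blocks, giving {q0,q2,q3} and {q1}.
Split {q0,q2,q3} by δ(·,0) → {q0,q3} and {q2}.
No further refinement is possible. Final partition (4 blocks): {q0,q3} | {q4} | {q1} | {q2}.
q4 and q3 end up in different blocks, so they are distinguishable. For instance, the string 'ε' is accepted from only q3.

No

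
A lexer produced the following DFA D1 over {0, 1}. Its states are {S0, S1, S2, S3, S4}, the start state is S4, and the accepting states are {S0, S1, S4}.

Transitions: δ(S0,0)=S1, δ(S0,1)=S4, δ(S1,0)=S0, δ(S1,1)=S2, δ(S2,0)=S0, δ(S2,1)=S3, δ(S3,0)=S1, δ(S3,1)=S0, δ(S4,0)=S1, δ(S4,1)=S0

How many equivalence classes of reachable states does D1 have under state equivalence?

Every state is reachable, so we keep all 5.
P0 = {S0,S1,S4} | {S2,S3}.
Refine {S0,S1,S4} on symbol 1: members go to different blocks, giving {S0,S4} and {S1}.
On input 0, block {S2,S3} splits into {S2} and {S3}.
Stable partition: {S0,S4} | {S2} | {S1} | {S3} — 4 equivalence classes.

4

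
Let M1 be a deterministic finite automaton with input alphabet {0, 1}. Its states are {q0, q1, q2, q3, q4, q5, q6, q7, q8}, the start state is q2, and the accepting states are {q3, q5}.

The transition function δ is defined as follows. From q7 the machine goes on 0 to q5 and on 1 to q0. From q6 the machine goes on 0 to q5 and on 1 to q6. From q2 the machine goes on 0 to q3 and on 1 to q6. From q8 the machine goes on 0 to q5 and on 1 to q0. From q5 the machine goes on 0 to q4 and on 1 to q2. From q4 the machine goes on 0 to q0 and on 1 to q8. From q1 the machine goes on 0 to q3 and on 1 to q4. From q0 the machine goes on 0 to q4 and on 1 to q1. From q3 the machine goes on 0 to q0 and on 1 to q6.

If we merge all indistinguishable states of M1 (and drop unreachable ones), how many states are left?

States {q7} cannot be reached from the start state, so discard them.
P0 = {q3,q5} | {q0,q1,q2,q4,q6,q8}.
Refine {q0,q1,q2,q4,q6,q8} on symbol 0: members go to different blocks, giving {q1,q2,q6,q8} and {q0,q4}.
Refine {q1,q2,q6,q8} on symbol 1: members go to different blocks, giving {q1,q8} and {q2,q6}.
No further refinement is possible. Final partition (4 blocks): {q3,q5} | {q1,q8} | {q0,q4} | {q2,q6}.

4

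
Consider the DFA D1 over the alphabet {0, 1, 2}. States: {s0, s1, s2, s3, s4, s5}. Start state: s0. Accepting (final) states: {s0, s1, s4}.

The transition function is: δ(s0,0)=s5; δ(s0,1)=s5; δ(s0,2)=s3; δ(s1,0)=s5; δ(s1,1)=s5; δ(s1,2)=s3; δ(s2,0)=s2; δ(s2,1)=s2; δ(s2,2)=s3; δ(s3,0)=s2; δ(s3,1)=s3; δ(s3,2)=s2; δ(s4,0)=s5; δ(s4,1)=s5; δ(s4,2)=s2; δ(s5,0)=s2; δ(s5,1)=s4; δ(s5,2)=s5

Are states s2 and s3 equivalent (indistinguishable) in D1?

States {s1} cannot be reached from the start state, so discard them.
Initial partition by acceptance: {s0,s4} | {s2,s3,s5}.
On input 1, block {s2,s3,s5} splits into {s2,s3} and {s5}.
No further refinement is possible. Final partition (3 blocks): {s0,s4} | {s2,s3} | {s5}.
s2 and s3 lie in the same block of the stable partition, so they are equivalent — no string distinguishes them.

Yes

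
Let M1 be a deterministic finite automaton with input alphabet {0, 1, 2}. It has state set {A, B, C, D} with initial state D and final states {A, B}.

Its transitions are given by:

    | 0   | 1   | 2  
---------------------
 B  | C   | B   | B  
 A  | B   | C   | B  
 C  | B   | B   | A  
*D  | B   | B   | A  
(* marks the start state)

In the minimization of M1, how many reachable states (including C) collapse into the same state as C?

2

P0 = {A,B} | {C,D}.
On input 0, block {A,B} splits into {A} and {B}.
The partition is now stable with 3 blocks: {A} | {C,D} | {B}.
The equivalence class containing C is {C,D}, of size 2.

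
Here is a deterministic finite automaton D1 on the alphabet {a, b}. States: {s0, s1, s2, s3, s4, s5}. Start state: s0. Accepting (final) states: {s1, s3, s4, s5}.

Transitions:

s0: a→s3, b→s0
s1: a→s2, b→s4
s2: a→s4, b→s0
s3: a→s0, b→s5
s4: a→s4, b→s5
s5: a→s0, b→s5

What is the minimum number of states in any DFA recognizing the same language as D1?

Reachable states from the start: {s0,s3,s5}. Unreachable: {s1,s2,s4} — drop them.
P0 = {s3,s5} | {s0}.
No further refinement is possible. Final partition (2 blocks): {s3,s5} | {s0}.

2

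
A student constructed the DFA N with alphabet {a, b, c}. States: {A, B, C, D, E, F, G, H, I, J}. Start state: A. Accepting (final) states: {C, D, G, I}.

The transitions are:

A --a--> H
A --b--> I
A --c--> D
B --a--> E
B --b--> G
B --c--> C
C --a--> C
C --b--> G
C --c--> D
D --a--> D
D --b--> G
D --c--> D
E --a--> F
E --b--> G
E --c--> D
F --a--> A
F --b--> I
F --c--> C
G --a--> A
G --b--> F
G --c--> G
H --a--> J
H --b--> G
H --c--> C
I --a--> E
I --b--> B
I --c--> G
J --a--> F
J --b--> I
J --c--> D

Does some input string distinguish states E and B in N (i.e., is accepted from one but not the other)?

No

Initial partition by acceptance: {C,D,G,I} | {A,B,E,F,H,J}.
On input a, block {C,D,G,I} splits into {C,D} and {G,I}.
The partition is now stable with 3 blocks: {C,D} | {A,B,E,F,H,J} | {G,I}.
E and B lie in the same block of the stable partition, so they are equivalent — no string distinguishes them.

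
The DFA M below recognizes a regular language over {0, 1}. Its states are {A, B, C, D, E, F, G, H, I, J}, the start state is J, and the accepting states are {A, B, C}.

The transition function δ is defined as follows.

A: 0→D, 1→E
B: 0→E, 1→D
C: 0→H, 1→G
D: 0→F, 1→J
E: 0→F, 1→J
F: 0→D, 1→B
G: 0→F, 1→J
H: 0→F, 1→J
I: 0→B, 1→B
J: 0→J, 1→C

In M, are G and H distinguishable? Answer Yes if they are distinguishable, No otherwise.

Reachable states from the start: {B,C,D,E,F,G,H,J}. Unreachable: {A,I} — drop them.
P0 = {B,C} | {D,E,F,G,H,J}.
Split {D,E,F,G,H,J} by δ(·,1) → {D,E,G,H} and {F,J}.
On input 0, block {F,J} splits into {F} and {J}.
No further refinement is possible. Final partition (4 blocks): {B,C} | {D,E,G,H} | {F} | {J}.
G and H lie in the same block of the stable partition, so they are equivalent — no string distinguishes them.

No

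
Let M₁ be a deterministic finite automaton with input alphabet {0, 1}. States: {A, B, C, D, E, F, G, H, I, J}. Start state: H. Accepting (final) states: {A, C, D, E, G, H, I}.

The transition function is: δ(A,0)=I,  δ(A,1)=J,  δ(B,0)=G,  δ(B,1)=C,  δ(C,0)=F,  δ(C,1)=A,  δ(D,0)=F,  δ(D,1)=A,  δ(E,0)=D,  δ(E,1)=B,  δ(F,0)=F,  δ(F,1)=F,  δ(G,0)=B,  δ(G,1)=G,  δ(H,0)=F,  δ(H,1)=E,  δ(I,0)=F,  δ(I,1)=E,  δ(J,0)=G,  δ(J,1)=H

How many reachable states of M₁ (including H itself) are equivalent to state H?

Every state is reachable, so we keep all 10.
P0 = {A,C,D,E,G,H,I} | {B,F,J}.
On input 0, block {A,C,D,E,G,H,I} splits into {C,D,G,H,I} and {A,E}.
Refine {C,D,G,H,I} on symbol 1: members go to different blocks, giving {C,D,H,I} and {G}.
Split {B,F,J} by δ(·,0) → {B,J} and {F}.
Stable partition: {C,D,H,I} | {B,J} | {A,E} | {G} | {F} — 5 equivalence classes.
State H belongs to the block {C,D,H,I}, which has 4 states.

4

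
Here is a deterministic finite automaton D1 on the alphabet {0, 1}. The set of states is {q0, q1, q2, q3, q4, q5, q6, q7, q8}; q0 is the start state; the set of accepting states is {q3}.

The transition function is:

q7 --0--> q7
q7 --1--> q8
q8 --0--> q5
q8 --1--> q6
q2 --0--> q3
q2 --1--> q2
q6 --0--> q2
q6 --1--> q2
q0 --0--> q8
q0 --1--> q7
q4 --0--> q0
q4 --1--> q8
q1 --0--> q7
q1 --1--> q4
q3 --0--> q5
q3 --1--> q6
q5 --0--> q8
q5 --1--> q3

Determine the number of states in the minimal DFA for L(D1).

7

Reachable states from the start: {q0,q2,q3,q5,q6,q7,q8}. Unreachable: {q1,q4} — drop them.
Start with accepting vs non-accepting: {q3} | {q0,q2,q5,q6,q7,q8}.
Split {q0,q2,q5,q6,q7,q8} by δ(·,0) → {q0,q5,q6,q7,q8} and {q2}.
Split {q0,q5,q6,q7,q8} by δ(·,0) → {q0,q5,q7,q8} and {q6}.
On input 1, block {q0,q5,q7,q8} splits into {q0,q7} and {q5} and {q8}.
On input 0, block {q0,q7} splits into {q0} and {q7}.
The partition is now stable with 7 blocks: {q3} | {q0} | {q2} | {q6} | {q5} | {q8} | {q7}.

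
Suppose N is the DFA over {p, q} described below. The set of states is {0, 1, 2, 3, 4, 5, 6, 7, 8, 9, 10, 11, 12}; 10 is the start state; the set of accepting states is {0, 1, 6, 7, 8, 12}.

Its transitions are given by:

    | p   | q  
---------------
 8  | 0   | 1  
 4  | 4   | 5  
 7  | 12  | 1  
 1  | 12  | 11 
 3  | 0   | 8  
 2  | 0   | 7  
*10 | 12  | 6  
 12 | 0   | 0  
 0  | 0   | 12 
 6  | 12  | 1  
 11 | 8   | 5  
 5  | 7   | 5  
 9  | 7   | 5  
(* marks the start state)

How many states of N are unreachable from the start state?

4

BFS from 10 reaches {0, 1, 5, 6, 7, 8, 10, 11, 12}; the 4 state(s) 2, 3, 4, 9 are never visited.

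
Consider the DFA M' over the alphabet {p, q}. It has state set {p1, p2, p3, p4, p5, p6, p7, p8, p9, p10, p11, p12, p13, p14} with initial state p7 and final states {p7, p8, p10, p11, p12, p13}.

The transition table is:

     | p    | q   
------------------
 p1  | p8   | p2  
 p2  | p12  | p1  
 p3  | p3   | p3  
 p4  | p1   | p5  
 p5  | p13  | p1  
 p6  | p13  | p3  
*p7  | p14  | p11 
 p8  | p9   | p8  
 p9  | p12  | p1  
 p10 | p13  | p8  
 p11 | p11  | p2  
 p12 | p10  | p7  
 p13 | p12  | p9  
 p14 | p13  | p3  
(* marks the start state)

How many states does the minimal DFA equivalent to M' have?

10

States {p4,p5,p6} cannot be reached from the start state, so discard them.
Initial partition by acceptance: {p7,p8,p10,p11,p12,p13} | {p1,p2,p3,p9,p14}.
On input p, block {p7,p8,p10,p11,p12,p13} splits into {p10,p11,p12,p13} and {p7,p8}.
Refine {p10,p11,p12,p13} on symbol q: members go to different blocks, giving {p10,p12} and {p11,p13}.
Split {p10,p12} by δ(·,p) → {p10} and {p12}.
Refine {p1,p2,p3,p9,p14} on symbol p: members go to different blocks, giving {p2,p9} and {p1} and {p3} and {p14}.
Refine {p7,p8} on symbol p: members go to different blocks, giving {p7} and {p8}.
Split {p11,p13} by δ(·,p) → {p11} and {p13}.
The partition is now stable with 10 blocks: {p10} | {p2,p9} | {p7} | {p11} | {p12} | {p1} | {p3} | {p14} | {p8} | {p13}.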